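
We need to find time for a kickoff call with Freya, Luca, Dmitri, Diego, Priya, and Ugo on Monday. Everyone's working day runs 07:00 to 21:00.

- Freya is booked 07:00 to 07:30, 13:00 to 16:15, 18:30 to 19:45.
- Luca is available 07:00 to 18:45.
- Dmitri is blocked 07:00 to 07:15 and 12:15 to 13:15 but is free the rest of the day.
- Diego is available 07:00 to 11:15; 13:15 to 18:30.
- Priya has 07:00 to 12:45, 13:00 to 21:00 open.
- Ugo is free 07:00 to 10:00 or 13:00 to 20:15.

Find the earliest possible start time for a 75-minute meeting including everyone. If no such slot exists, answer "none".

07:30

Freya free: 07:30-13:00, 16:15-18:30, 19:45-21:00 (invert busy blocks within the working day).
Luca free: 07:00-18:45.
Dmitri free: 07:15-12:15, 13:15-21:00 (invert busy blocks within the working day).
Diego free: 07:00-11:15, 13:15-18:30.
Priya free: 07:00-12:45, 13:00-21:00.
Ugo free: 07:00-10:00, 13:00-20:15.
Freya ∩ Luca: 07:30-13:00, 16:15-18:30.
Freya ∩ Luca ∩ Dmitri: 07:30-12:15, 16:15-18:30.
Freya ∩ Luca ∩ Dmitri ∩ Diego: 07:30-11:15, 16:15-18:30.
Freya ∩ Luca ∩ Dmitri ∩ Diego ∩ Priya: 07:30-11:15, 16:15-18:30.
Freya ∩ Luca ∩ Dmitri ∩ Diego ∩ Priya ∩ Ugo: 07:30-10:00, 16:15-18:30.
The first common window of at least 75 minutes is 07:30-10:00, so the earliest start is 07:30.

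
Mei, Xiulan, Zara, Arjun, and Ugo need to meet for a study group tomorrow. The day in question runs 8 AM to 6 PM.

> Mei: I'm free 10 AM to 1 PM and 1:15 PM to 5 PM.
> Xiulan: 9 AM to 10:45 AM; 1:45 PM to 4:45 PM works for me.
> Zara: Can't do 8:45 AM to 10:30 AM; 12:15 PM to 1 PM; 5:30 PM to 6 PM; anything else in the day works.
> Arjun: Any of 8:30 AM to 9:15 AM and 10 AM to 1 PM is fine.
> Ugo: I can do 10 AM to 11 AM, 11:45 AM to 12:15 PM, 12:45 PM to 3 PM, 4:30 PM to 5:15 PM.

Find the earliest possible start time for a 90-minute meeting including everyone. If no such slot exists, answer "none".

none

Mei free: 10:00-13:00, 13:15-17:00.
Xiulan free: 09:00-10:45, 13:45-16:45.
Zara free: 08:00-08:45, 10:30-12:15, 13:00-17:30 (invert busy blocks within the working day).
Arjun free: 08:30-09:15, 10:00-13:00.
Ugo free: 10:00-11:00, 11:45-12:15, 12:45-15:00, 16:30-17:15.
Mei ∩ Xiulan: 10:00-10:45, 13:45-16:45.
Mei ∩ Xiulan ∩ Zara: 10:30-10:45, 13:45-16:45.
Mei ∩ Xiulan ∩ Zara ∩ Arjun: 10:30-10:45.
Mei ∩ Xiulan ∩ Zara ∩ Arjun ∩ Ugo: 10:30-10:45.
No common window is at least 90 minutes long.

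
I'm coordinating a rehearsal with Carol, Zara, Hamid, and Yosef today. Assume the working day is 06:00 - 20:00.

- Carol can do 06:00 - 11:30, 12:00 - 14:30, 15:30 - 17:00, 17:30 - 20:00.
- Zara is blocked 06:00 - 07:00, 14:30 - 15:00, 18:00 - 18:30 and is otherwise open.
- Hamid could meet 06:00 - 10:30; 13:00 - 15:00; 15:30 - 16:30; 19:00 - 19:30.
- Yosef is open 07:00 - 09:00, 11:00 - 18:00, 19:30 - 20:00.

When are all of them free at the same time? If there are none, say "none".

Carol free: 06:00-11:30, 12:00-14:30, 15:30-17:00, 17:30-20:00.
Zara free: 07:00-14:30, 15:00-18:00, 18:30-20:00 (invert busy blocks within the working day).
Hamid free: 06:00-10:30, 13:00-15:00, 15:30-16:30, 19:00-19:30.
Yosef free: 07:00-09:00, 11:00-18:00, 19:30-20:00.
Carol ∩ Zara: 07:00-11:30, 12:00-14:30, 15:30-17:00, 17:30-18:00, 18:30-20:00.
Carol ∩ Zara ∩ Hamid: 07:00-10:30, 13:00-14:30, 15:30-16:30, 19:00-19:30.
Carol ∩ Zara ∩ Hamid ∩ Yosef: 07:00-09:00, 13:00-14:30, 15:30-16:30.
Those are the intersection windows.

07:00-09:00, 13:00-14:30, 15:30-16:30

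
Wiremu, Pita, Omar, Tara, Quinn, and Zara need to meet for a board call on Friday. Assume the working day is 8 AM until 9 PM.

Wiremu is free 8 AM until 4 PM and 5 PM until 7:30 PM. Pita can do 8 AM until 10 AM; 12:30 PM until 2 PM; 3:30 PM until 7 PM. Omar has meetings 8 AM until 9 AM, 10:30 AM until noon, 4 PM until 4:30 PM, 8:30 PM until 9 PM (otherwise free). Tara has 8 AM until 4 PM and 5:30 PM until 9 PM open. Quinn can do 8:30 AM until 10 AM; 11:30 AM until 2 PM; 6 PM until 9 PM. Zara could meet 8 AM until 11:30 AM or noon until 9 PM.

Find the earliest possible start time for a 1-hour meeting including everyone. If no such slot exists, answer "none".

09:00

Wiremu free: 08:00-16:00, 17:00-19:30.
Pita free: 08:00-10:00, 12:30-14:00, 15:30-19:00.
Omar free: 09:00-10:30, 12:00-16:00, 16:30-20:30 (invert busy blocks within the working day).
Tara free: 08:00-16:00, 17:30-21:00.
Quinn free: 08:30-10:00, 11:30-14:00, 18:00-21:00.
Zara free: 08:00-11:30, 12:00-21:00.
Wiremu ∩ Pita: 08:00-10:00, 12:30-14:00, 15:30-16:00, 17:00-19:00.
Wiremu ∩ Pita ∩ Omar: 09:00-10:00, 12:30-14:00, 15:30-16:00, 17:00-19:00.
Wiremu ∩ Pita ∩ Omar ∩ Tara: 09:00-10:00, 12:30-14:00, 15:30-16:00, 17:30-19:00.
Wiremu ∩ Pita ∩ Omar ∩ Tara ∩ Quinn: 09:00-10:00, 12:30-14:00, 18:00-19:00.
Wiremu ∩ Pita ∩ Omar ∩ Tara ∩ Quinn ∩ Zara: 09:00-10:00, 12:30-14:00, 18:00-19:00.
The first common window of at least 60 minutes is 09:00-10:00, so the earliest start is 09:00.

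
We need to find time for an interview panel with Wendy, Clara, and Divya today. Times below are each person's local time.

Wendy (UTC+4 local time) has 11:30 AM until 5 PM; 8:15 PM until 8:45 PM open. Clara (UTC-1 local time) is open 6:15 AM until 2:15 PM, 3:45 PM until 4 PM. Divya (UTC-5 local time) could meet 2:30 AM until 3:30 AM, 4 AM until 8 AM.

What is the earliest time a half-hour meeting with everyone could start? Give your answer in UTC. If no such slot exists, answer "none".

07:30

Wendy in UTC: 07:30-13:00, 16:15-16:45 (subtract 4h to convert from UTC+4).
Clara in UTC: 07:15-15:15, 16:45-17:00 (add 1h to convert from UTC-1).
Divya in UTC: 07:30-08:30, 09:00-13:00 (add 5h to convert from UTC-5).
Wendy ∩ Clara: 07:30-13:00.
Wendy ∩ Clara ∩ Divya: 07:30-08:30, 09:00-13:00.
The first common window of at least 30 minutes is 07:30-08:30, so the earliest start is 07:30.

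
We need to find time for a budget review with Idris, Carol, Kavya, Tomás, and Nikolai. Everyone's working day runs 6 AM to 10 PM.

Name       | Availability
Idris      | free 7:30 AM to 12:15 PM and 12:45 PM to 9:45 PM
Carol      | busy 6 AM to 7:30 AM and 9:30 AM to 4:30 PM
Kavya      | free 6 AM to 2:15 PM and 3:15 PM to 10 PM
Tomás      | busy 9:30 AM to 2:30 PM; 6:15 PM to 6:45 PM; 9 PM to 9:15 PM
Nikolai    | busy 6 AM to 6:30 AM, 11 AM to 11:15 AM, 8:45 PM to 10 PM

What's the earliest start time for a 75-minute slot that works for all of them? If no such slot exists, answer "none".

Idris free: 07:30-12:15, 12:45-21:45.
Carol free: 07:30-09:30, 16:30-22:00 (invert busy blocks within the working day).
Kavya free: 06:00-14:15, 15:15-22:00.
Tomás free: 06:00-09:30, 14:30-18:15, 18:45-21:00, 21:15-22:00 (invert busy blocks within the working day).
Nikolai free: 06:30-11:00, 11:15-20:45 (invert busy blocks within the working day).
Idris ∩ Carol: 07:30-09:30, 16:30-21:45.
Idris ∩ Carol ∩ Kavya: 07:30-09:30, 16:30-21:45.
Idris ∩ Carol ∩ Kavya ∩ Tomás: 07:30-09:30, 16:30-18:15, 18:45-21:00, 21:15-21:45.
Idris ∩ Carol ∩ Kavya ∩ Tomás ∩ Nikolai: 07:30-09:30, 16:30-18:15, 18:45-20:45.
The first common window of at least 75 minutes is 07:30-09:30, so the earliest start is 07:30.

07:30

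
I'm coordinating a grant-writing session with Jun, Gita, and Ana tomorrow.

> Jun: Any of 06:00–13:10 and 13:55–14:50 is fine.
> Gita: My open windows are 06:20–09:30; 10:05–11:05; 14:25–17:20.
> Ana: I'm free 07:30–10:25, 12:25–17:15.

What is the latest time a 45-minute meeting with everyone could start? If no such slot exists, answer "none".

08:45

Jun ∩ Gita: 06:20-09:30, 10:05-11:05, 14:25-14:50.
Jun ∩ Gita ∩ Ana: 07:30-09:30, 10:05-10:25, 14:25-14:50.
The last common window of at least 45 minutes is 07:30-09:30; a 45-minute meeting can start as late as 08:45 and still end by 09:30.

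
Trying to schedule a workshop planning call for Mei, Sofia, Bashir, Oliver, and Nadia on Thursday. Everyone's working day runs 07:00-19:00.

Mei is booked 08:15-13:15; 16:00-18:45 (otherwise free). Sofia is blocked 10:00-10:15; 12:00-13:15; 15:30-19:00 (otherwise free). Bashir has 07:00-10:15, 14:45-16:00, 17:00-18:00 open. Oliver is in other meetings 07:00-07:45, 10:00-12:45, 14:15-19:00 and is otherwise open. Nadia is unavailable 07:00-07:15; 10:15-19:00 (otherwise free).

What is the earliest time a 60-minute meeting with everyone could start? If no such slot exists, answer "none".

none

Mei free: 07:00-08:15, 13:15-16:00, 18:45-19:00 (invert busy blocks within the working day).
Sofia free: 07:00-10:00, 10:15-12:00, 13:15-15:30 (invert busy blocks within the working day).
Bashir free: 07:00-10:15, 14:45-16:00, 17:00-18:00.
Oliver free: 07:45-10:00, 12:45-14:15 (invert busy blocks within the working day).
Nadia free: 07:15-10:15 (invert busy blocks within the working day).
Mei ∩ Sofia: 07:00-08:15, 13:15-15:30.
Mei ∩ Sofia ∩ Bashir: 07:00-08:15, 14:45-15:30.
Mei ∩ Sofia ∩ Bashir ∩ Oliver: 07:45-08:15.
Mei ∩ Sofia ∩ Bashir ∩ Oliver ∩ Nadia: 07:45-08:15.
No common window is at least 60 minutes long.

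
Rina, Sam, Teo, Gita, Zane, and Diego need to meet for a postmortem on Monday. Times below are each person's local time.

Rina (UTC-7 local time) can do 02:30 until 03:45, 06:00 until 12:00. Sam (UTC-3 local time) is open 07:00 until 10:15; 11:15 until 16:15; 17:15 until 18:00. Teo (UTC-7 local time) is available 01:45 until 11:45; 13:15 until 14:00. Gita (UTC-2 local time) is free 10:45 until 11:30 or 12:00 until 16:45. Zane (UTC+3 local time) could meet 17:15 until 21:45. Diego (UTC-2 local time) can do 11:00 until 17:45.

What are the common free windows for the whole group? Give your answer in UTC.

14:15-18:45

Rina in UTC: 09:30-10:45, 13:00-19:00 (add 7h to convert from UTC-7).
Sam in UTC: 10:00-13:15, 14:15-19:15, 20:15-21:00 (add 3h to convert from UTC-3).
Teo in UTC: 08:45-18:45, 20:15-21:00 (add 7h to convert from UTC-7).
Gita in UTC: 12:45-13:30, 14:00-18:45 (add 2h to convert from UTC-2).
Zane in UTC: 14:15-18:45 (subtract 3h to convert from UTC+3).
Diego in UTC: 13:00-19:45 (add 2h to convert from UTC-2).
Rina ∩ Sam: 10:00-10:45, 13:00-13:15, 14:15-19:00.
Rina ∩ Sam ∩ Teo: 10:00-10:45, 13:00-13:15, 14:15-18:45.
Rina ∩ Sam ∩ Teo ∩ Gita: 13:00-13:15, 14:15-18:45.
Rina ∩ Sam ∩ Teo ∩ Gita ∩ Zane: 14:15-18:45.
Rina ∩ Sam ∩ Teo ∩ Gita ∩ Zane ∩ Diego: 14:15-18:45.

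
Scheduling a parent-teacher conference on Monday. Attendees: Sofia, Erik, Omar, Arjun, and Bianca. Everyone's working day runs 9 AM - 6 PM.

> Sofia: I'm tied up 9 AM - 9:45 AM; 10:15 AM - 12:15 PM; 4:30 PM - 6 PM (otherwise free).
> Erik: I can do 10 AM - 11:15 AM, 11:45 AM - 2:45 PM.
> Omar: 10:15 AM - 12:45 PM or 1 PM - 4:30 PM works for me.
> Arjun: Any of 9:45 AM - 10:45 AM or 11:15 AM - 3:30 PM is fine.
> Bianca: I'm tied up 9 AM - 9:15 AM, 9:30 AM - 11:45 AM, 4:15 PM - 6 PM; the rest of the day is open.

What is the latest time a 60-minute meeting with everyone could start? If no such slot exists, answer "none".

13:45

Sofia free: 09:45-10:15, 12:15-16:30 (invert busy blocks within the working day).
Erik free: 10:00-11:15, 11:45-14:45.
Omar free: 10:15-12:45, 13:00-16:30.
Arjun free: 09:45-10:45, 11:15-15:30.
Bianca free: 09:15-09:30, 11:45-16:15 (invert busy blocks within the working day).
Sofia ∩ Erik: 10:00-10:15, 12:15-14:45.
Sofia ∩ Erik ∩ Omar: 12:15-12:45, 13:00-14:45.
Sofia ∩ Erik ∩ Omar ∩ Arjun: 12:15-12:45, 13:00-14:45.
Sofia ∩ Erik ∩ Omar ∩ Arjun ∩ Bianca: 12:15-12:45, 13:00-14:45.
The last common window of at least 60 minutes is 13:00-14:45; a 60-minute meeting can start as late as 13:45 and still end by 14:45.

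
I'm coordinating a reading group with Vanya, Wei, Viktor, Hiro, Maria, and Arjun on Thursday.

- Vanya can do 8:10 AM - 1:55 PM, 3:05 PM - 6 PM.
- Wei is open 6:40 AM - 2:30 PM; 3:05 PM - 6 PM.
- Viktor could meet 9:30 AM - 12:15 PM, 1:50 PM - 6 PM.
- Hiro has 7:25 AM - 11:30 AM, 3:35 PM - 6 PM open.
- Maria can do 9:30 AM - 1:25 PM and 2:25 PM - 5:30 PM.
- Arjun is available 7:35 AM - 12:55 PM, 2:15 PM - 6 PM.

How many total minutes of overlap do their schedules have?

235

Vanya ∩ Wei: 08:10-13:55, 15:05-18:00.
Vanya ∩ Wei ∩ Viktor: 09:30-12:15, 13:50-13:55, 15:05-18:00.
Vanya ∩ Wei ∩ Viktor ∩ Hiro: 09:30-11:30, 15:35-18:00.
Vanya ∩ Wei ∩ Viktor ∩ Hiro ∩ Maria: 09:30-11:30, 15:35-17:30.
Vanya ∩ Wei ∩ Viktor ∩ Hiro ∩ Maria ∩ Arjun: 09:30-11:30, 15:35-17:30.
Summing the common windows: 120 + 115 = 235 minutes.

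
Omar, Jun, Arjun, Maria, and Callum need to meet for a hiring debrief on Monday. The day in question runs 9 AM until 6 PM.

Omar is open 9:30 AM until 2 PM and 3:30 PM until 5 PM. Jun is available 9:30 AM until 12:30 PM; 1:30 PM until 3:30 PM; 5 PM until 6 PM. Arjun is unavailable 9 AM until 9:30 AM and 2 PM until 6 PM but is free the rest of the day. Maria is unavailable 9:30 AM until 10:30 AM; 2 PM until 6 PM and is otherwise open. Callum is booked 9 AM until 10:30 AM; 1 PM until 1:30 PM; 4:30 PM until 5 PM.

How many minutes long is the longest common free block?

120

Omar free: 09:30-14:00, 15:30-17:00.
Jun free: 09:30-12:30, 13:30-15:30, 17:00-18:00.
Arjun free: 09:30-14:00 (invert busy blocks within the working day).
Maria free: 09:00-09:30, 10:30-14:00 (invert busy blocks within the working day).
Callum free: 10:30-13:00, 13:30-16:30, 17:00-18:00 (invert busy blocks within the working day).
Omar ∩ Jun: 09:30-12:30, 13:30-14:00.
Omar ∩ Jun ∩ Arjun: 09:30-12:30, 13:30-14:00.
Omar ∩ Jun ∩ Arjun ∩ Maria: 10:30-12:30, 13:30-14:00.
Omar ∩ Jun ∩ Arjun ∩ Maria ∩ Callum: 10:30-12:30, 13:30-14:00.
So the common availability across everyone is 10:30-12:30, 13:30-14:00.
The longest is 10:30-12:30 at 120 minutes.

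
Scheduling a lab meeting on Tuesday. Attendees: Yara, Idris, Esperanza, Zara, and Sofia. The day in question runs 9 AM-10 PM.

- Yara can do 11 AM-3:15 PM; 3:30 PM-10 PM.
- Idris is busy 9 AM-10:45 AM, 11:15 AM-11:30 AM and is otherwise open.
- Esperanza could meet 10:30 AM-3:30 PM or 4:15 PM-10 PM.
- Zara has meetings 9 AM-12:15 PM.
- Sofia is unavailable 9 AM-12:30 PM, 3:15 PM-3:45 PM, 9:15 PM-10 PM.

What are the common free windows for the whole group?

12:30-15:15, 16:15-21:15

Yara free: 11:00-15:15, 15:30-22:00.
Idris free: 10:45-11:15, 11:30-22:00 (invert busy blocks within the working day).
Esperanza free: 10:30-15:30, 16:15-22:00.
Zara free: 12:15-22:00 (invert busy blocks within the working day).
Sofia free: 12:30-15:15, 15:45-21:15 (invert busy blocks within the working day).
Yara ∩ Idris: 11:00-11:15, 11:30-15:15, 15:30-22:00.
Yara ∩ Idris ∩ Esperanza: 11:00-11:15, 11:30-15:15, 16:15-22:00.
Yara ∩ Idris ∩ Esperanza ∩ Zara: 12:15-15:15, 16:15-22:00.
Yara ∩ Idris ∩ Esperanza ∩ Zara ∩ Sofia: 12:30-15:15, 16:15-21:15.
So the common availability across everyone is 12:30-15:15, 16:15-21:15.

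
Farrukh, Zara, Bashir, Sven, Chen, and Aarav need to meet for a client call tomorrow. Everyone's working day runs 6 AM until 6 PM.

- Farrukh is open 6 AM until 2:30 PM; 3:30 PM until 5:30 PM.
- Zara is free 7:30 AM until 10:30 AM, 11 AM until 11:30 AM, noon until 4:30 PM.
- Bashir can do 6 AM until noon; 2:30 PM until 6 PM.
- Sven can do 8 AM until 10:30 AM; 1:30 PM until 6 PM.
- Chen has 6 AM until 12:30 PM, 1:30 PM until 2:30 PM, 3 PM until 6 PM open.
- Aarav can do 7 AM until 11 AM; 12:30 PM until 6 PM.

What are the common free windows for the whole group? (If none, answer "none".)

08:00-10:30, 15:30-16:30

Farrukh ∩ Zara: 07:30-10:30, 11:00-11:30, 12:00-14:30, 15:30-16:30.
Farrukh ∩ Zara ∩ Bashir: 07:30-10:30, 11:00-11:30, 15:30-16:30.
Farrukh ∩ Zara ∩ Bashir ∩ Sven: 08:00-10:30, 15:30-16:30.
Farrukh ∩ Zara ∩ Bashir ∩ Sven ∩ Chen: 08:00-10:30, 15:30-16:30.
Farrukh ∩ Zara ∩ Bashir ∩ Sven ∩ Chen ∩ Aarav: 08:00-10:30, 15:30-16:30.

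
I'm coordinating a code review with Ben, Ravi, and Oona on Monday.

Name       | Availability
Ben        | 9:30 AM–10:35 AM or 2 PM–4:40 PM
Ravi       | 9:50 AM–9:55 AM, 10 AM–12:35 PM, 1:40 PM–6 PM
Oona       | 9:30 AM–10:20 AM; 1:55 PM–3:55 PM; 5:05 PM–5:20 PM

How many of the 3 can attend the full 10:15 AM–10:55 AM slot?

1

Ravi can make the full 10:15-10:55 slot — that's 1.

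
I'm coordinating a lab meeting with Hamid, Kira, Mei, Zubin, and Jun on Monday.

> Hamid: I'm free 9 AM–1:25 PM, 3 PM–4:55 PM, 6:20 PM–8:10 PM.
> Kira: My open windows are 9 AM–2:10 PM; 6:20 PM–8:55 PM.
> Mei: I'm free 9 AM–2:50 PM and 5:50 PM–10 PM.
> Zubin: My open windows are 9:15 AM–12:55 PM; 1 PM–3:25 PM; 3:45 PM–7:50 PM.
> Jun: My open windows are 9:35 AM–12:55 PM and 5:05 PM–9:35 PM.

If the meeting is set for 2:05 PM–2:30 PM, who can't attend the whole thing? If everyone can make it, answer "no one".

Hamid: not fully free for 14:05-14:30. Kira: not fully free for 14:05-14:30. Mei: free for 14:05-14:30. Zubin: free for 14:05-14:30. Jun: not fully free for 14:05-14:30.

Hamid, Jun, Kira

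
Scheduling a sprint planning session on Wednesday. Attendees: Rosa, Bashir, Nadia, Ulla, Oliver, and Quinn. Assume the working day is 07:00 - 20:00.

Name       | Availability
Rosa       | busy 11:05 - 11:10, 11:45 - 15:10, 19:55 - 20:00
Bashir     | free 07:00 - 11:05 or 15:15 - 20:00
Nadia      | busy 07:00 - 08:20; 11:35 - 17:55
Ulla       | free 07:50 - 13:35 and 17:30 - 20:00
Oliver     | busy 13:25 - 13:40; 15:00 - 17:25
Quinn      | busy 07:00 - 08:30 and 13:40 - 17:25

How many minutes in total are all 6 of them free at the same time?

Rosa free: 07:00-11:05, 11:10-11:45, 15:10-19:55 (invert busy blocks within the working day).
Bashir free: 07:00-11:05, 15:15-20:00.
Nadia free: 08:20-11:35, 17:55-20:00 (invert busy blocks within the working day).
Ulla free: 07:50-13:35, 17:30-20:00.
Oliver free: 07:00-13:25, 13:40-15:00, 17:25-20:00 (invert busy blocks within the working day).
Quinn free: 08:30-13:40, 17:25-20:00 (invert busy blocks within the working day).
Rosa ∩ Bashir: 07:00-11:05, 15:15-19:55.
Rosa ∩ Bashir ∩ Nadia: 08:20-11:05, 17:55-19:55.
Rosa ∩ Bashir ∩ Nadia ∩ Ulla: 08:20-11:05, 17:55-19:55.
Rosa ∩ Bashir ∩ Nadia ∩ Ulla ∩ Oliver: 08:20-11:05, 17:55-19:55.
Rosa ∩ Bashir ∩ Nadia ∩ Ulla ∩ Oliver ∩ Quinn: 08:30-11:05, 17:55-19:55.
So the common availability across everyone is 08:30-11:05, 17:55-19:55.
Summing the common windows: 155 + 120 = 275 minutes.

275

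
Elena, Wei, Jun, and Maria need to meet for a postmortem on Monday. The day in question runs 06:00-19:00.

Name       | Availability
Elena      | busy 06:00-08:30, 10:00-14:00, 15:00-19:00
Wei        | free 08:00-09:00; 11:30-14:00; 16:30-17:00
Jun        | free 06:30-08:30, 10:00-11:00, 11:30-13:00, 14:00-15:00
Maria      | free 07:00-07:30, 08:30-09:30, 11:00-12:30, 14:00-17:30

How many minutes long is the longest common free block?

0

Elena free: 08:30-10:00, 14:00-15:00 (invert busy blocks within the working day).
Wei free: 08:00-09:00, 11:30-14:00, 16:30-17:00.
Jun free: 06:30-08:30, 10:00-11:00, 11:30-13:00, 14:00-15:00.
Maria free: 07:00-07:30, 08:30-09:30, 11:00-12:30, 14:00-17:30.
Elena ∩ Wei: 08:30-09:00.
Elena ∩ Wei ∩ Jun: ∅.
Elena ∩ Wei ∩ Jun ∩ Maria: ∅.
There is no time when everyone is free.
No common window exists, so the longest block is 0 minutes.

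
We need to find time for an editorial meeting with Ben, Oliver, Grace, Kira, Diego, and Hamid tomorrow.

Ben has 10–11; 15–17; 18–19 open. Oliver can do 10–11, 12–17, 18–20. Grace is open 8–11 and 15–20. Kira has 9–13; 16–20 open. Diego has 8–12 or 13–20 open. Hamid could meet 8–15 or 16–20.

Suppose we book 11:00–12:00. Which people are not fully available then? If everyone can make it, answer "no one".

Ben: not fully free for 11:00-12:00. Oliver: not fully free for 11:00-12:00. Grace: not fully free for 11:00-12:00. Kira: free for 11:00-12:00. Diego: free for 11:00-12:00. Hamid: free for 11:00-12:00.

Ben, Grace, Oliver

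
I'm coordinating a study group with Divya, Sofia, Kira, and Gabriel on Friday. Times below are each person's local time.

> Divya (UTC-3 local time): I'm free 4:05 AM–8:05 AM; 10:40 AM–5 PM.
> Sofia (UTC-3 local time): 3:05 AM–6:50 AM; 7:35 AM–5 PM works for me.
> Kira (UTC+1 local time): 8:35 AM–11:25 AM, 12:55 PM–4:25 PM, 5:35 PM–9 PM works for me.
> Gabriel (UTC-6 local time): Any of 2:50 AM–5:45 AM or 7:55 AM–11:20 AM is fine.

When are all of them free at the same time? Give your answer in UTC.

08:50-09:50, 13:55-15:25, 16:35-17:20

Divya in UTC: 07:05-11:05, 13:40-20:00 (add 3h to convert from UTC-3).
Sofia in UTC: 06:05-09:50, 10:35-20:00 (add 3h to convert from UTC-3).
Kira in UTC: 07:35-10:25, 11:55-15:25, 16:35-20:00 (subtract 1h to convert from UTC+1).
Gabriel in UTC: 08:50-11:45, 13:55-17:20 (add 6h to convert from UTC-6).
Divya ∩ Sofia: 07:05-09:50, 10:35-11:05, 13:40-20:00.
Divya ∩ Sofia ∩ Kira: 07:35-09:50, 13:40-15:25, 16:35-20:00.
Divya ∩ Sofia ∩ Kira ∩ Gabriel: 08:50-09:50, 13:55-15:25, 16:35-17:20.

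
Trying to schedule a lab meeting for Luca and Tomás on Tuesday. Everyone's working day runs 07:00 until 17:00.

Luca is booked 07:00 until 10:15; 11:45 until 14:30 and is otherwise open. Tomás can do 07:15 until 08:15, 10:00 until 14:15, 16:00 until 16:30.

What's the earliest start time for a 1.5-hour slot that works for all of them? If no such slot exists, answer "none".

10:15

Luca free: 10:15-11:45, 14:30-17:00 (invert busy blocks within the working day).
Tomás free: 07:15-08:15, 10:00-14:15, 16:00-16:30.
Luca ∩ Tomás: 10:15-11:45, 16:00-16:30.
Those are the intersection windows.
The first common window of at least 90 minutes is 10:15-11:45, so the earliest start is 10:15.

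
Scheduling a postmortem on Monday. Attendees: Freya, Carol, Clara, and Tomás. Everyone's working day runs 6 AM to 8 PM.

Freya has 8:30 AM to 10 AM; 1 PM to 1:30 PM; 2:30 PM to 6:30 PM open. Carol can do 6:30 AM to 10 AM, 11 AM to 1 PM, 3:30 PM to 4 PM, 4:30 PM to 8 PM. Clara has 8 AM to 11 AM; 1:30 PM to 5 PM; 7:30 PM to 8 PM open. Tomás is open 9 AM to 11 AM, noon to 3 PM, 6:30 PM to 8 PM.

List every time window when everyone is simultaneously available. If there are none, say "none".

09:00-10:00

Freya ∩ Carol: 08:30-10:00, 15:30-16:00, 16:30-18:30.
Freya ∩ Carol ∩ Clara: 08:30-10:00, 15:30-16:00, 16:30-17:00.
Freya ∩ Carol ∩ Clara ∩ Tomás: 09:00-10:00.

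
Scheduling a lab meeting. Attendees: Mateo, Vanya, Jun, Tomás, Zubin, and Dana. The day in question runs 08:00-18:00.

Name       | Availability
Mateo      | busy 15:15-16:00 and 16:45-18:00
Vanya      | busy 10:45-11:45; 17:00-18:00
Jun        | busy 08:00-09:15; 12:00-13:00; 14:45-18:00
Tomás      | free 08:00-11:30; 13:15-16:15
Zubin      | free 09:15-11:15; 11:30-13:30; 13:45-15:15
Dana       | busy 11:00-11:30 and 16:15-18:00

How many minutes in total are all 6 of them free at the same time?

Mateo free: 08:00-15:15, 16:00-16:45 (invert busy blocks within the working day).
Vanya free: 08:00-10:45, 11:45-17:00 (invert busy blocks within the working day).
Jun free: 09:15-12:00, 13:00-14:45 (invert busy blocks within the working day).
Tomás free: 08:00-11:30, 13:15-16:15.
Zubin free: 09:15-11:15, 11:30-13:30, 13:45-15:15.
Dana free: 08:00-11:00, 11:30-16:15 (invert busy blocks within the working day).
Mateo ∩ Vanya: 08:00-10:45, 11:45-15:15, 16:00-16:45.
Mateo ∩ Vanya ∩ Jun: 09:15-10:45, 11:45-12:00, 13:00-14:45.
Mateo ∩ Vanya ∩ Jun ∩ Tomás: 09:15-10:45, 13:15-14:45.
Mateo ∩ Vanya ∩ Jun ∩ Tomás ∩ Zubin: 09:15-10:45, 13:15-13:30, 13:45-14:45.
Mateo ∩ Vanya ∩ Jun ∩ Tomás ∩ Zubin ∩ Dana: 09:15-10:45, 13:15-13:30, 13:45-14:45.
So the common availability across everyone is 09:15-10:45, 13:15-13:30, 13:45-14:45.
Summing the common windows: 90 + 15 + 60 = 165 minutes.

165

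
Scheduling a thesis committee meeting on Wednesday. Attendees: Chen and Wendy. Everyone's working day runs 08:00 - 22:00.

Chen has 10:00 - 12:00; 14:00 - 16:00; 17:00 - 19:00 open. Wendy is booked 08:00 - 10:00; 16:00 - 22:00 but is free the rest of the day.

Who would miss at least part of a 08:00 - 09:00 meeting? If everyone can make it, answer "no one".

Chen, Wendy

Chen free: 10:00-12:00, 14:00-16:00, 17:00-19:00.
Wendy free: 10:00-16:00 (invert busy blocks within the working day).
Chen: not fully free for 08:00-09:00. Wendy: not fully free for 08:00-09:00.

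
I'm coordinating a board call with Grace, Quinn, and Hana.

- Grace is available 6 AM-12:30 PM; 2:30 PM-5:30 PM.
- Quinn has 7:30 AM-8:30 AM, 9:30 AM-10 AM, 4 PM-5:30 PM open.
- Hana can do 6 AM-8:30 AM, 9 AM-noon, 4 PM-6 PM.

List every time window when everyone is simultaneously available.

Grace ∩ Quinn: 07:30-08:30, 09:30-10:00, 16:00-17:30.
Grace ∩ Quinn ∩ Hana: 07:30-08:30, 09:30-10:00, 16:00-17:30.

07:30-08:30, 09:30-10:00, 16:00-17:30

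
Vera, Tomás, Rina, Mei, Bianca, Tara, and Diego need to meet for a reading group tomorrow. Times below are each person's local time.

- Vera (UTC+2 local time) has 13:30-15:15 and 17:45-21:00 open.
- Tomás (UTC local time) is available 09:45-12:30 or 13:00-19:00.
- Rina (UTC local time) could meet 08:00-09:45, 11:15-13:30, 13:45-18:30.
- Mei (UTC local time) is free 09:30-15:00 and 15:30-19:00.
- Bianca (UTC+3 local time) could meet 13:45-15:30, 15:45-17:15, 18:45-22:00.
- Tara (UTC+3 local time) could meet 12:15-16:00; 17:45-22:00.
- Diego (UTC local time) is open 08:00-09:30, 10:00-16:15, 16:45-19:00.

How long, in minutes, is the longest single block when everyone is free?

Vera in UTC: 11:30-13:15, 15:45-19:00 (subtract 2h to convert from UTC+2).
Tomás in UTC: 09:45-12:30, 13:00-19:00.
Rina in UTC: 08:00-09:45, 11:15-13:30, 13:45-18:30.
Mei in UTC: 09:30-15:00, 15:30-19:00.
Bianca in UTC: 10:45-12:30, 12:45-14:15, 15:45-19:00 (subtract 3h to convert from UTC+3).
Tara in UTC: 09:15-13:00, 14:45-19:00 (subtract 3h to convert from UTC+3).
Diego in UTC: 08:00-09:30, 10:00-16:15, 16:45-19:00.
Vera ∩ Tomás: 11:30-12:30, 13:00-13:15, 15:45-19:00.
Vera ∩ Tomás ∩ Rina: 11:30-12:30, 13:00-13:15, 15:45-18:30.
Vera ∩ Tomás ∩ Rina ∩ Mei: 11:30-12:30, 13:00-13:15, 15:45-18:30.
Vera ∩ Tomás ∩ Rina ∩ Mei ∩ Bianca: 11:30-12:30, 13:00-13:15, 15:45-18:30.
Vera ∩ Tomás ∩ Rina ∩ Mei ∩ Bianca ∩ Tara: 11:30-12:30, 15:45-18:30.
Vera ∩ Tomás ∩ Rina ∩ Mei ∩ Bianca ∩ Tara ∩ Diego: 11:30-12:30, 15:45-16:15, 16:45-18:30.
Those are the intersection windows.
The longest is 16:45-18:30 at 105 minutes.

105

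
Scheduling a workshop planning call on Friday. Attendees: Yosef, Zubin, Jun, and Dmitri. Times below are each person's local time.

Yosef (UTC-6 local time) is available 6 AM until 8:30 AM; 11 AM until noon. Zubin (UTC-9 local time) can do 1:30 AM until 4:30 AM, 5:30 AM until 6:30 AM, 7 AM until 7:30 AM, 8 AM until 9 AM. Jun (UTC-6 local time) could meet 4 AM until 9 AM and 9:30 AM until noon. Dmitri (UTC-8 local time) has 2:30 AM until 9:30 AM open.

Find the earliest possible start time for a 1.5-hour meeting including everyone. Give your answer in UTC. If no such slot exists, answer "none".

12:00

Yosef in UTC: 12:00-14:30, 17:00-18:00 (add 6h to convert from UTC-6).
Zubin in UTC: 10:30-13:30, 14:30-15:30, 16:00-16:30, 17:00-18:00 (add 9h to convert from UTC-9).
Jun in UTC: 10:00-15:00, 15:30-18:00 (add 6h to convert from UTC-6).
Dmitri in UTC: 10:30-17:30 (add 8h to convert from UTC-8).
Yosef ∩ Zubin: 12:00-13:30, 17:00-18:00.
Yosef ∩ Zubin ∩ Jun: 12:00-13:30, 17:00-18:00.
Yosef ∩ Zubin ∩ Jun ∩ Dmitri: 12:00-13:30, 17:00-17:30.
So the common availability across everyone is 12:00-13:30, 17:00-17:30.
The first common window of at least 90 minutes is 12:00-13:30, so the earliest start is 12:00.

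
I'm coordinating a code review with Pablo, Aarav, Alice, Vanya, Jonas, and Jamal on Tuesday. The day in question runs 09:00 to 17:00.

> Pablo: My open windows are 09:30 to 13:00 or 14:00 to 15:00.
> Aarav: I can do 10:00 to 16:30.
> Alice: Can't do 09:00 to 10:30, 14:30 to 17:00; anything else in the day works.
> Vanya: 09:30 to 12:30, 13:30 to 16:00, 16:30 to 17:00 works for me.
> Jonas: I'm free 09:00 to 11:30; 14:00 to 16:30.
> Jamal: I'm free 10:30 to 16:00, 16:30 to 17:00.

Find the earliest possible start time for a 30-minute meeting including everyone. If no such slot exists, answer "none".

10:30

Pablo free: 09:30-13:00, 14:00-15:00.
Aarav free: 10:00-16:30.
Alice free: 10:30-14:30 (invert busy blocks within the working day).
Vanya free: 09:30-12:30, 13:30-16:00, 16:30-17:00.
Jonas free: 09:00-11:30, 14:00-16:30.
Jamal free: 10:30-16:00, 16:30-17:00.
Pablo ∩ Aarav: 10:00-13:00, 14:00-15:00.
Pablo ∩ Aarav ∩ Alice: 10:30-13:00, 14:00-14:30.
Pablo ∩ Aarav ∩ Alice ∩ Vanya: 10:30-12:30, 14:00-14:30.
Pablo ∩ Aarav ∩ Alice ∩ Vanya ∩ Jonas: 10:30-11:30, 14:00-14:30.
Pablo ∩ Aarav ∩ Alice ∩ Vanya ∩ Jonas ∩ Jamal: 10:30-11:30, 14:00-14:30.
So the common availability across everyone is 10:30-11:30, 14:00-14:30.
The first common window of at least 30 minutes is 10:30-11:30, so the earliest start is 10:30.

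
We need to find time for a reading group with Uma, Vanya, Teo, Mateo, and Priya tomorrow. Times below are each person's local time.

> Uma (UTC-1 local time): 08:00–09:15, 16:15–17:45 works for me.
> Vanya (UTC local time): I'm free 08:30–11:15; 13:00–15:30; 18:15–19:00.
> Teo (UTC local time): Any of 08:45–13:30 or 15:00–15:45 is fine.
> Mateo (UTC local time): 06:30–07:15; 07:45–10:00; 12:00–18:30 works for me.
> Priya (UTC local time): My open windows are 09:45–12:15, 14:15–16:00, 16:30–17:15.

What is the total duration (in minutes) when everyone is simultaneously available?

15

Uma in UTC: 09:00-10:15, 17:15-18:45 (add 1h to convert from UTC-1).
Vanya in UTC: 08:30-11:15, 13:00-15:30, 18:15-19:00.
Teo in UTC: 08:45-13:30, 15:00-15:45.
Mateo in UTC: 06:30-07:15, 07:45-10:00, 12:00-18:30.
Priya in UTC: 09:45-12:15, 14:15-16:00, 16:30-17:15.
Uma ∩ Vanya: 09:00-10:15, 18:15-18:45.
Uma ∩ Vanya ∩ Teo: 09:00-10:15.
Uma ∩ Vanya ∩ Teo ∩ Mateo: 09:00-10:00.
Uma ∩ Vanya ∩ Teo ∩ Mateo ∩ Priya: 09:45-10:00.
Those are the intersection windows.
That's a single block of 15 minutes.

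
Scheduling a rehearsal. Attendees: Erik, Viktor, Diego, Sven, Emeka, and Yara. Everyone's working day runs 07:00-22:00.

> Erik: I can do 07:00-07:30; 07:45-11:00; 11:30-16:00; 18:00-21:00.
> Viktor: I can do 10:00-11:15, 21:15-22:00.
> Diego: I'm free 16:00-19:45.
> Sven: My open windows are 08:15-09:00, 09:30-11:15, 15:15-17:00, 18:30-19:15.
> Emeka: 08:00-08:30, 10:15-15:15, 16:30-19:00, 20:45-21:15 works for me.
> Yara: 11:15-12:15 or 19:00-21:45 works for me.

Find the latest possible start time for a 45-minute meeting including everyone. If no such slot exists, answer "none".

none

Erik ∩ Viktor: 10:00-11:00.
Erik ∩ Viktor ∩ Diego: ∅.
Erik ∩ Viktor ∩ Diego ∩ Sven: ∅.
Erik ∩ Viktor ∩ Diego ∩ Sven ∩ Emeka: ∅.
Erik ∩ Viktor ∩ Diego ∩ Sven ∩ Emeka ∩ Yara: ∅.
There is no time when everyone is free.
No common window is at least 45 minutes long.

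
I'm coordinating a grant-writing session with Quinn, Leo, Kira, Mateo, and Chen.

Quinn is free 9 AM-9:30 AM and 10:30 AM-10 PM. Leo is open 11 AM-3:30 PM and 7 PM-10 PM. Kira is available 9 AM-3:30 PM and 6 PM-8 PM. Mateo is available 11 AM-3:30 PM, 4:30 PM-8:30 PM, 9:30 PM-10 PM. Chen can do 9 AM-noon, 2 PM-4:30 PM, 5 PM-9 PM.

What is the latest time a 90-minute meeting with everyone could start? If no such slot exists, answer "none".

14:00

Quinn ∩ Leo: 11:00-15:30, 19:00-22:00.
Quinn ∩ Leo ∩ Kira: 11:00-15:30, 19:00-20:00.
Quinn ∩ Leo ∩ Kira ∩ Mateo: 11:00-15:30, 19:00-20:00.
Quinn ∩ Leo ∩ Kira ∩ Mateo ∩ Chen: 11:00-12:00, 14:00-15:30, 19:00-20:00.
Those are the intersection windows.
The last common window of at least 90 minutes is 14:00-15:30; a 90-minute meeting can start as late as 14:00 and still end by 15:30.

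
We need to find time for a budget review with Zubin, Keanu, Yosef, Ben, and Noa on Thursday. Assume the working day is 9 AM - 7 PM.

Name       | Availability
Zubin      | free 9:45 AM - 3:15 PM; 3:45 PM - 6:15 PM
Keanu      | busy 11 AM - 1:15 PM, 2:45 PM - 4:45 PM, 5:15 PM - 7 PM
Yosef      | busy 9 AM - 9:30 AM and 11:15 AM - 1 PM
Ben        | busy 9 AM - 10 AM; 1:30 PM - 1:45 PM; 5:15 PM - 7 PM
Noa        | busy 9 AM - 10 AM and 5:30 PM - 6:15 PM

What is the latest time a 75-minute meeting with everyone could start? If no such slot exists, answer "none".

none

Zubin free: 09:45-15:15, 15:45-18:15.
Keanu free: 09:00-11:00, 13:15-14:45, 16:45-17:15 (invert busy blocks within the working day).
Yosef free: 09:30-11:15, 13:00-19:00 (invert busy blocks within the working day).
Ben free: 10:00-13:30, 13:45-17:15 (invert busy blocks within the working day).
Noa free: 10:00-17:30, 18:15-19:00 (invert busy blocks within the working day).
Zubin ∩ Keanu: 09:45-11:00, 13:15-14:45, 16:45-17:15.
Zubin ∩ Keanu ∩ Yosef: 09:45-11:00, 13:15-14:45, 16:45-17:15.
Zubin ∩ Keanu ∩ Yosef ∩ Ben: 10:00-11:00, 13:15-13:30, 13:45-14:45, 16:45-17:15.
Zubin ∩ Keanu ∩ Yosef ∩ Ben ∩ Noa: 10:00-11:00, 13:15-13:30, 13:45-14:45, 16:45-17:15.
No common window is at least 75 minutes long.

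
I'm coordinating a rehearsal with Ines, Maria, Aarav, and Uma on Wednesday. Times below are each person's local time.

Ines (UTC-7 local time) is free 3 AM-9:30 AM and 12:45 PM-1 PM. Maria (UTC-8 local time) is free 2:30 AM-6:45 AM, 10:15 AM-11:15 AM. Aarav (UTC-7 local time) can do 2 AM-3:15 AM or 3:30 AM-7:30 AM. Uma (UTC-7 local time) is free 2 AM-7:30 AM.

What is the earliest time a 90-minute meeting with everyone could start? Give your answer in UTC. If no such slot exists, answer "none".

Ines in UTC: 10:00-16:30, 19:45-20:00 (add 7h to convert from UTC-7).
Maria in UTC: 10:30-14:45, 18:15-19:15 (add 8h to convert from UTC-8).
Aarav in UTC: 09:00-10:15, 10:30-14:30 (add 7h to convert from UTC-7).
Uma in UTC: 09:00-14:30 (add 7h to convert from UTC-7).
Ines ∩ Maria: 10:30-14:45.
Ines ∩ Maria ∩ Aarav: 10:30-14:30.
Ines ∩ Maria ∩ Aarav ∩ Uma: 10:30-14:30.
The first common window of at least 90 minutes is 10:30-14:30, so the earliest start is 10:30.

10:30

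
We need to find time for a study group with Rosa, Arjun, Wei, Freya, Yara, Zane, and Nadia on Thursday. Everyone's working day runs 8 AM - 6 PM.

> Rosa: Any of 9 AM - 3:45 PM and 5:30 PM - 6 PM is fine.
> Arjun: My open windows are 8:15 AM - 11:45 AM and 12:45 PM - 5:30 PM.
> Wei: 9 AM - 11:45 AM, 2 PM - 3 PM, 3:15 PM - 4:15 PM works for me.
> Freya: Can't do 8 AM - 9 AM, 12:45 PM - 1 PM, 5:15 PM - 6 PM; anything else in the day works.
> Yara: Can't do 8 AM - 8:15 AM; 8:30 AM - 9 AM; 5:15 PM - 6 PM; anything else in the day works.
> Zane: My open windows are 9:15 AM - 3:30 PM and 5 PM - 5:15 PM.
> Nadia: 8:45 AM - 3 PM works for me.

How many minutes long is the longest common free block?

Rosa free: 09:00-15:45, 17:30-18:00.
Arjun free: 08:15-11:45, 12:45-17:30.
Wei free: 09:00-11:45, 14:00-15:00, 15:15-16:15.
Freya free: 09:00-12:45, 13:00-17:15 (invert busy blocks within the working day).
Yara free: 08:15-08:30, 09:00-17:15 (invert busy blocks within the working day).
Zane free: 09:15-15:30, 17:00-17:15.
Nadia free: 08:45-15:00.
Rosa ∩ Arjun: 09:00-11:45, 12:45-15:45.
Rosa ∩ Arjun ∩ Wei: 09:00-11:45, 14:00-15:00, 15:15-15:45.
Rosa ∩ Arjun ∩ Wei ∩ Freya: 09:00-11:45, 14:00-15:00, 15:15-15:45.
Rosa ∩ Arjun ∩ Wei ∩ Freya ∩ Yara: 09:00-11:45, 14:00-15:00, 15:15-15:45.
Rosa ∩ Arjun ∩ Wei ∩ Freya ∩ Yara ∩ Zane: 09:15-11:45, 14:00-15:00, 15:15-15:30.
Rosa ∩ Arjun ∩ Wei ∩ Freya ∩ Yara ∩ Zane ∩ Nadia: 09:15-11:45, 14:00-15:00.
The longest is 09:15-11:45 at 150 minutes.

150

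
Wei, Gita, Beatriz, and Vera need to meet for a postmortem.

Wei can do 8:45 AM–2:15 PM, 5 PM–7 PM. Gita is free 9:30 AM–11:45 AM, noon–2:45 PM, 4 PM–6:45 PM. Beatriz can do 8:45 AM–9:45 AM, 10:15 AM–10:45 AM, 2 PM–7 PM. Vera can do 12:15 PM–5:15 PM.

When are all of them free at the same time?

Wei ∩ Gita: 09:30-11:45, 12:00-14:15, 17:00-18:45.
Wei ∩ Gita ∩ Beatriz: 09:30-09:45, 10:15-10:45, 14:00-14:15, 17:00-18:45.
Wei ∩ Gita ∩ Beatriz ∩ Vera: 14:00-14:15, 17:00-17:15.
Those are the intersection windows.

14:00-14:15, 17:00-17:15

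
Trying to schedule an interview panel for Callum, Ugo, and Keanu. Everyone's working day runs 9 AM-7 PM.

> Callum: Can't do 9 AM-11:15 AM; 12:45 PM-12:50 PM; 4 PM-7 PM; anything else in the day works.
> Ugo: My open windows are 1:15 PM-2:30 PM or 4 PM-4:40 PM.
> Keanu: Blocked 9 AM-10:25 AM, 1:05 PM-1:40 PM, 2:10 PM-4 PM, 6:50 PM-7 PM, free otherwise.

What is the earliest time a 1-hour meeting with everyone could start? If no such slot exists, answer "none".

none

Callum free: 11:15-12:45, 12:50-16:00 (invert busy blocks within the working day).
Ugo free: 13:15-14:30, 16:00-16:40.
Keanu free: 10:25-13:05, 13:40-14:10, 16:00-18:50 (invert busy blocks within the working day).
Callum ∩ Ugo: 13:15-14:30.
Callum ∩ Ugo ∩ Keanu: 13:40-14:10.
No common window is at least 60 minutes long.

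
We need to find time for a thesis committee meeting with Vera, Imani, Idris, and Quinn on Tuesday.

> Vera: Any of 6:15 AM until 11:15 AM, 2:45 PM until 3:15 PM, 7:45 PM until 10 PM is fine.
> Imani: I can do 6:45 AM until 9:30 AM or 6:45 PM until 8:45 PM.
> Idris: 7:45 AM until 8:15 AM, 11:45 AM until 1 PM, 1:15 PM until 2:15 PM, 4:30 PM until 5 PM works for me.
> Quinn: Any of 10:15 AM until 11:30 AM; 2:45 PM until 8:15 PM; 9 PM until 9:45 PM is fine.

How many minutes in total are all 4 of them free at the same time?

Vera ∩ Imani: 06:45-09:30, 19:45-20:45.
Vera ∩ Imani ∩ Idris: 07:45-08:15.
Vera ∩ Imani ∩ Idris ∩ Quinn: ∅.
There is no time when everyone is free.
There is no common window, so the total is 0 minutes.

0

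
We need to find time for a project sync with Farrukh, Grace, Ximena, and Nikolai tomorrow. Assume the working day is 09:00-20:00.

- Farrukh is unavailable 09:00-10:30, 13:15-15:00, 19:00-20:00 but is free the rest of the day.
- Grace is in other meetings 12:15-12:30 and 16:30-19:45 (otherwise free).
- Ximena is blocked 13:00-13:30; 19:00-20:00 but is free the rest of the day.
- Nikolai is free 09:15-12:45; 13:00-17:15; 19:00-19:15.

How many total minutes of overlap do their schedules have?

210

Farrukh free: 10:30-13:15, 15:00-19:00 (invert busy blocks within the working day).
Grace free: 09:00-12:15, 12:30-16:30, 19:45-20:00 (invert busy blocks within the working day).
Ximena free: 09:00-13:00, 13:30-19:00 (invert busy blocks within the working day).
Nikolai free: 09:15-12:45, 13:00-17:15, 19:00-19:15.
Farrukh ∩ Grace: 10:30-12:15, 12:30-13:15, 15:00-16:30.
Farrukh ∩ Grace ∩ Ximena: 10:30-12:15, 12:30-13:00, 15:00-16:30.
Farrukh ∩ Grace ∩ Ximena ∩ Nikolai: 10:30-12:15, 12:30-12:45, 15:00-16:30.
Summing the common windows: 105 + 15 + 90 = 210 minutes.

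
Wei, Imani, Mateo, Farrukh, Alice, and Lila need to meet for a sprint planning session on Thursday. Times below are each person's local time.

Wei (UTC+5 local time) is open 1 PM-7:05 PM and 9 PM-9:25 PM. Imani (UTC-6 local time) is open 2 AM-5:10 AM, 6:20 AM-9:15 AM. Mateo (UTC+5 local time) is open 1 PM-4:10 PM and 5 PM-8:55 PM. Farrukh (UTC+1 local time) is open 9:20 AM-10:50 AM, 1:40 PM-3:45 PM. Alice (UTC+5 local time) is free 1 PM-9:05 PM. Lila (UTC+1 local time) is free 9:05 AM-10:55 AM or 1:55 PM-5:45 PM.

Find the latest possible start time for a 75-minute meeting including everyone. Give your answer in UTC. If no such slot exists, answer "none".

Wei in UTC: 08:00-14:05, 16:00-16:25 (subtract 5h to convert from UTC+5).
Imani in UTC: 08:00-11:10, 12:20-15:15 (add 6h to convert from UTC-6).
Mateo in UTC: 08:00-11:10, 12:00-15:55 (subtract 5h to convert from UTC+5).
Farrukh in UTC: 08:20-09:50, 12:40-14:45 (subtract 1h to convert from UTC+1).
Alice in UTC: 08:00-16:05 (subtract 5h to convert from UTC+5).
Lila in UTC: 08:05-09:55, 12:55-16:45 (subtract 1h to convert from UTC+1).
Wei ∩ Imani: 08:00-11:10, 12:20-14:05.
Wei ∩ Imani ∩ Mateo: 08:00-11:10, 12:20-14:05.
Wei ∩ Imani ∩ Mateo ∩ Farrukh: 08:20-09:50, 12:40-14:05.
Wei ∩ Imani ∩ Mateo ∩ Farrukh ∩ Alice: 08:20-09:50, 12:40-14:05.
Wei ∩ Imani ∩ Mateo ∩ Farrukh ∩ Alice ∩ Lila: 08:20-09:50, 12:55-14:05.
The last common window of at least 75 minutes is 08:20-09:50; a 75-minute meeting can start as late as 08:35 and still end by 09:50.

08:35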